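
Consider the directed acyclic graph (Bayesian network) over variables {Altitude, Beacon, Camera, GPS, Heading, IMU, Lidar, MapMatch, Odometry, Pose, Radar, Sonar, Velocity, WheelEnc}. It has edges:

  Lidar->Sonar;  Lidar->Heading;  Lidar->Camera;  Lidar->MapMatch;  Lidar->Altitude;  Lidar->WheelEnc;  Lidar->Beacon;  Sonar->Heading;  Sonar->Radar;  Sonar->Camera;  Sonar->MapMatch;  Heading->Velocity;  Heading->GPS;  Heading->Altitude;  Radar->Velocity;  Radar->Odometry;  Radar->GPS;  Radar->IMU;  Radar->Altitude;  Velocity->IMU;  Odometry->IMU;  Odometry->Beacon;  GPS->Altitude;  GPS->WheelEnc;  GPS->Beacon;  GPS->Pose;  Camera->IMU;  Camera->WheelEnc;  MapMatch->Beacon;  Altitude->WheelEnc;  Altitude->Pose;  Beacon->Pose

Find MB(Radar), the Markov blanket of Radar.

Radar has parent Sonar.
Radar's children: Altitude, GPS, IMU, Odometry, Velocity.
Co-parents of Radar (other parents of its children):
  Velocity: Heading
  Odometry: —
  GPS: Heading
  IMU: Camera, Odometry, Velocity
  Altitude: GPS, Heading, Lidar
So the Markov blanket of Radar is {Altitude, Camera, GPS, Heading, IMU, Lidar, Odometry, Sonar, Velocity}.

{Altitude, Camera, GPS, Heading, IMU, Lidar, Odometry, Sonar, Velocity}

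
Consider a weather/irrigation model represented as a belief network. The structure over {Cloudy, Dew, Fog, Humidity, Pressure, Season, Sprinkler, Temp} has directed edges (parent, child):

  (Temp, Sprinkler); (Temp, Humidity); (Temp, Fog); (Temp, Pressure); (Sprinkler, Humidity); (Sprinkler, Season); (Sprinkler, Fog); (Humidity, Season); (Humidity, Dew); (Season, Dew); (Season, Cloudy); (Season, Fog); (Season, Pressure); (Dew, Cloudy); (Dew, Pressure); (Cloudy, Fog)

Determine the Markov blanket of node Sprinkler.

By definition, MB(Sprinkler) is built from Sprinkler's parents, Sprinkler's children, and the co-parents of Sprinkler.
Pa(Sprinkler) = {Temp}.
Ch(Sprinkler) = {Fog, Humidity, Season}.
Other parents of Sprinkler's children:
  parents(Humidity) \ {Sprinkler} = {Temp}.
  Season also has parent Humidity.
  parents(Fog) \ {Sprinkler} = {Cloudy, Season, Temp}.
Union: {Temp} ∪ {Fog, Humidity, Season} ∪ {Cloudy, Humidity, Season, Temp} = {Cloudy, Fog, Humidity, Season, Temp}.

{Cloudy, Fog, Humidity, Season, Temp}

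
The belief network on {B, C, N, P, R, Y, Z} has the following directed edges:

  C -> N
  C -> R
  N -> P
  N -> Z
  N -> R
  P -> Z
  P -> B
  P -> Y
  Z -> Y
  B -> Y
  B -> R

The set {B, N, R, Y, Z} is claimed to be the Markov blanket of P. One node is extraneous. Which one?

R

Pa(P) = {N}.
Ch(P) = {B, Y, Z}.
For each child, the remaining parents (spouses of P):
  Z's other parent is N.
  B has no other parent.
  Y also has parents B, Z.
MB(P) = {B, N, Y, Z}.
R is neither a parent, child, nor co-parent of P, so it does not belong.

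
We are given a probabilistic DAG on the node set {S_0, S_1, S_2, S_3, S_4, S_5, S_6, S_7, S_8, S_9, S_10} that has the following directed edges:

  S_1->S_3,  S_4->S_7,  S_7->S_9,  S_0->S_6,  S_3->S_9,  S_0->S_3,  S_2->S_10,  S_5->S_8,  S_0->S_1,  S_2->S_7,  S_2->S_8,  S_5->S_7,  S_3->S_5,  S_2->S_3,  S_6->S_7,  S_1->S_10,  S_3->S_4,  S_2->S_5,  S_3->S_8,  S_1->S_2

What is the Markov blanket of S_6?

{S_0, S_2, S_4, S_5, S_7}

The Markov blanket of a node is its parents, its children, and the other parents of its children.
S_6 has parent S_0.
Children of S_6: S_7.
Parents of each child, excluding S_6:
  S_7's other parents are S_2, S_4, S_5.
Union: {S_0} ∪ {S_7} ∪ {S_2, S_4, S_5} = {S_0, S_2, S_4, S_5, S_7}.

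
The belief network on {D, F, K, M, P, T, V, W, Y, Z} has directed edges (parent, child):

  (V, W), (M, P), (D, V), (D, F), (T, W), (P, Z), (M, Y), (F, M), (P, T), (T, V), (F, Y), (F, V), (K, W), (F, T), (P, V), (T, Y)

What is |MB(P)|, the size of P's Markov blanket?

6

The Markov blanket of a node is its parents, its children, and the other parents of its children.
Pa(P) = {M}.
Ch(P) = {T, V, Z}.
Parents of each child, excluding P:
  T's other parent is F.
  V's other parents are D, F, T.
  Z: no additional parents.
MB(P) = {D, F, M, T, V, Z}, which has 6 nodes.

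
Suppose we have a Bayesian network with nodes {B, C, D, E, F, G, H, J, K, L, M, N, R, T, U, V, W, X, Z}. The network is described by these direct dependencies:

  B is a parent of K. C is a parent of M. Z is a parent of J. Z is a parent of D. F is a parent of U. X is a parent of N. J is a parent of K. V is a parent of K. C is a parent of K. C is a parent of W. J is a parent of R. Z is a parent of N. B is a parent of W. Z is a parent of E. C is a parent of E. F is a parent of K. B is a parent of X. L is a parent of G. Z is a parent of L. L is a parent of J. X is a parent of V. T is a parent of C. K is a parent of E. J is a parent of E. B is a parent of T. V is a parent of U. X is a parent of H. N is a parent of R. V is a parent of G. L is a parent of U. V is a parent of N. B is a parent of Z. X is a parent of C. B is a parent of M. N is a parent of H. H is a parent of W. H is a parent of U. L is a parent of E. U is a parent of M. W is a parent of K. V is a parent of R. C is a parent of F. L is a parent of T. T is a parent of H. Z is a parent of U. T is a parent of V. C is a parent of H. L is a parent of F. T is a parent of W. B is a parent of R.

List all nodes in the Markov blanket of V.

{B, C, F, G, H, J, K, L, N, R, T, U, W, X, Z}

A node's Markov blanket = Pa ∪ Ch ∪ (parents of Ch other than the node itself).
Pa(V) = {T, X}.
Ch(V) = {G, K, N, R, U}.
Other parents of V's children:
  N's other parents are X, Z.
  G also has parent L.
  U's other parents are F, H, L, Z.
  parents(R) \ {V} = {B, J, N}.
  K also has parents B, C, F, J, W.
So the Markov blanket of V is {B, C, F, G, H, J, K, L, N, R, T, U, W, X, Z}.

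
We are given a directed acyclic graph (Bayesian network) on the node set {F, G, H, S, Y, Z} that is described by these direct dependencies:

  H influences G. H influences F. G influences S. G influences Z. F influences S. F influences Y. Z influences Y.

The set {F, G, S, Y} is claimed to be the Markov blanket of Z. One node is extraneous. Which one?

S

A node's Markov blanket = Pa ∪ Ch ∪ (parents of Ch other than the node itself).
Pa(Z) = {G}.
Ch(Z) = {Y}.
Other parents of Z's children:
  Y also has parent F.
MB(Z) = {F, G, Y}.
S is neither a parent, child, nor co-parent of Z, so it does not belong.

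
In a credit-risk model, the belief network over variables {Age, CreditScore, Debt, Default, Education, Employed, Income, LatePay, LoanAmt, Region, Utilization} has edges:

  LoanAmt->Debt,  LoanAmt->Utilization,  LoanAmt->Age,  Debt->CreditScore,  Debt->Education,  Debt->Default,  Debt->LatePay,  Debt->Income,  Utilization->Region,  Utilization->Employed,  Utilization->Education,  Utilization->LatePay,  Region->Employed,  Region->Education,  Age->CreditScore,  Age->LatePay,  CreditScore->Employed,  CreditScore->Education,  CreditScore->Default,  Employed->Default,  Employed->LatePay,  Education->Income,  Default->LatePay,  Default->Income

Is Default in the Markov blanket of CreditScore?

Default is a child of CreditScore.
So Default ∈ MB(CreditScore).

Yes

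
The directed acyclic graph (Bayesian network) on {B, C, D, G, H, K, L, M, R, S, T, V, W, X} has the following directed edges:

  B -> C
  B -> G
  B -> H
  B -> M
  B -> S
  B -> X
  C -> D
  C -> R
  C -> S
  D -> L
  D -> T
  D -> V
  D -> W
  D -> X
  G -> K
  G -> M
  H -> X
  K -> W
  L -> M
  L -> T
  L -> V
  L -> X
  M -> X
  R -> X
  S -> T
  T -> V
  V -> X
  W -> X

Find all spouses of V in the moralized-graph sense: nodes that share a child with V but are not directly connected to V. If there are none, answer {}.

{B, H, M, R, W}

Children of V: X.
  X's other parents are B, D, H, L, M, R, W.
Excluding nodes already adjacent to V (D, L, T, X), the co-parent-only contribution is {B, H, M, R, W}.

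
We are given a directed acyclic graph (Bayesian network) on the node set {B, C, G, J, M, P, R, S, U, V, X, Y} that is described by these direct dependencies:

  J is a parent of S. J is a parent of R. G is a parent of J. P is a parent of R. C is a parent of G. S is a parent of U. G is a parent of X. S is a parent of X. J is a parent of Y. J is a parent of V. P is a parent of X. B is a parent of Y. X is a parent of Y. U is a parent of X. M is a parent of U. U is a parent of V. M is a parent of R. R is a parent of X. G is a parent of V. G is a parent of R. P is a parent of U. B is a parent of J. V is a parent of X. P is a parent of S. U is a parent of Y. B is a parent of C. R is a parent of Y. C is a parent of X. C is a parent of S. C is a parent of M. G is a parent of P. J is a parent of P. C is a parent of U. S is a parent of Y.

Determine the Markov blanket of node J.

{B, C, G, M, P, R, S, U, V, X, Y}

A node's Markov blanket = Pa ∪ Ch ∪ (parents of Ch other than the node itself).
J has parents B, G.
Children of J: P, R, S, V, Y.
Parents of each child, excluding J:
  parents(P) \ {J} = {G}.
  R's other parents are G, M, P.
  S also has parents C, P.
  parents(V) \ {J} = {G, U}.
  parents(Y) \ {J} = {B, R, S, U, X}.
MB(J) = {B, C, G, M, P, R, S, U, V, X, Y}.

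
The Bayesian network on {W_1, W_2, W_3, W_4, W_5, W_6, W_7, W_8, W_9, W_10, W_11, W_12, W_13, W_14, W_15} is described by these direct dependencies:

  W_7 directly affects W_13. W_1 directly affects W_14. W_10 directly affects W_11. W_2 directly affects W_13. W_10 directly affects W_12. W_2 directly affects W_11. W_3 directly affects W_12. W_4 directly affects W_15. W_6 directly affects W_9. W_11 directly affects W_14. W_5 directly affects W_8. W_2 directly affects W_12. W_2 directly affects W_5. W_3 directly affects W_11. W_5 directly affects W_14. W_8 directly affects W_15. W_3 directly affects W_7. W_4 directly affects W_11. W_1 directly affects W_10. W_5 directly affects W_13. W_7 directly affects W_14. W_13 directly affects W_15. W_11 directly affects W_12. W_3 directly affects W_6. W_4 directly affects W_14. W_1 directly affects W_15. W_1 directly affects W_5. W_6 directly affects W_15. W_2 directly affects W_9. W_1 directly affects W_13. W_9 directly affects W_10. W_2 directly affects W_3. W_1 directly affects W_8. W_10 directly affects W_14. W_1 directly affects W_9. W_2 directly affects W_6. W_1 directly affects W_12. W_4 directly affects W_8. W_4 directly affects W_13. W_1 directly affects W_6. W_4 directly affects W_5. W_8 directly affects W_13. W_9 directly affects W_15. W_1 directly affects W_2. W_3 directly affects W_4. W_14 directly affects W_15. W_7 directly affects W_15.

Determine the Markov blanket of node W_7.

{W_1, W_2, W_3, W_4, W_5, W_6, W_8, W_9, W_10, W_11, W_13, W_14, W_15}

Pa(W_7) = {W_3}.
W_7 has children W_13, W_14, W_15.
Co-parents of W_7 (other parents of its children):
  parents(W_13) \ {W_7} = {W_1, W_2, W_4, W_5, W_8}.
  W_14 also has parents W_1, W_4, W_5, W_10, W_11.
  parents(W_15) \ {W_7} = {W_1, W_4, W_6, W_8, W_9, W_13, W_14}.
MB(W_7) = {W_1, W_2, W_3, W_4, W_5, W_6, W_8, W_9, W_10, W_11, W_13, W_14, W_15}.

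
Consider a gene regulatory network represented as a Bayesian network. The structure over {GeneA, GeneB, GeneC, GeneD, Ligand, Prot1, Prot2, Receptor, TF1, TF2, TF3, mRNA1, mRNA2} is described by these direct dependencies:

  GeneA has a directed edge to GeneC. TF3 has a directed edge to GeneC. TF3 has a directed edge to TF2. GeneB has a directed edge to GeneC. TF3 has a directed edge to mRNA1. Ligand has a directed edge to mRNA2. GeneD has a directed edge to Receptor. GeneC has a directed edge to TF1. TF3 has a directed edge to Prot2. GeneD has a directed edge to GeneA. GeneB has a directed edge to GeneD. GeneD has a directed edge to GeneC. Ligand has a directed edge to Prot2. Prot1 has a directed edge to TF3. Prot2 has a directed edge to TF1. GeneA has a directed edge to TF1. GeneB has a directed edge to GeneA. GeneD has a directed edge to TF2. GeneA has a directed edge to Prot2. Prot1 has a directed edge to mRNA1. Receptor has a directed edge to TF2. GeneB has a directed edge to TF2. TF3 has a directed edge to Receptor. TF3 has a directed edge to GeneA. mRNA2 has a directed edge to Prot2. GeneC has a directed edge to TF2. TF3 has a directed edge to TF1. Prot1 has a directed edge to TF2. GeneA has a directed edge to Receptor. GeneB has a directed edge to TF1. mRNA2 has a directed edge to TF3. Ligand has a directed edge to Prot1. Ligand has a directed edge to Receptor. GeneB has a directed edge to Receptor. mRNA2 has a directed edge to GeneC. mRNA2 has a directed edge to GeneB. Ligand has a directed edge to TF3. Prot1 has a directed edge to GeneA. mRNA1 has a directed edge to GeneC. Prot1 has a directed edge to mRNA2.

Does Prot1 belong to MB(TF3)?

Yes

Prot1 is a parent of TF3.
So Prot1 ∈ MB(TF3).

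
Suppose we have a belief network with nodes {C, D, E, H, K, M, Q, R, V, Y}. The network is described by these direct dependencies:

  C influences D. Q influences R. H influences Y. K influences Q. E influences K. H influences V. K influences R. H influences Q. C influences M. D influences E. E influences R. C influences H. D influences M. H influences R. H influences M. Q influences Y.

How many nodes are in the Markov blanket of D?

4

A node's Markov blanket = Pa ∪ Ch ∪ (parents of Ch other than the node itself).
Children of D: E, M.
Parents of D: C.
Parents of each child, excluding D:
  E has no other parent.
  parents(M) \ {D} = {C, H}.
MB(D) = {C, E, H, M}, which has 4 nodes.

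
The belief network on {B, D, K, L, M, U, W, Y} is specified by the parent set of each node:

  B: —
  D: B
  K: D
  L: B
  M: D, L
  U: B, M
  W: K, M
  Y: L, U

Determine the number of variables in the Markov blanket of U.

4

A node's Markov blanket = Pa ∪ Ch ∪ (parents of Ch other than the node itself).
U's parents: B, M.
U has child Y.
Other parents of U's children:
  parents(Y) \ {U} = {L}.
MB(U) = {B, L, M, Y}, which has 4 nodes.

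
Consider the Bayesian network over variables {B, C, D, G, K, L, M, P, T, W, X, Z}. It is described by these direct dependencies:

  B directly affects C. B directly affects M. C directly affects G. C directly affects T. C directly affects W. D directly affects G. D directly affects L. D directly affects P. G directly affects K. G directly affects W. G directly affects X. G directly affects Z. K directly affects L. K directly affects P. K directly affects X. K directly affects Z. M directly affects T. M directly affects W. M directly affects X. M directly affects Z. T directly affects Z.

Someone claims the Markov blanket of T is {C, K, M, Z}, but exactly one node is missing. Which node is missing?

Parents of T: C, M.
T has child Z.
Parents of each child, excluding T:
  parents(Z) \ {T} = {G, K, M}.
MB(T) = {C, G, K, M, Z}.
Comparing with the claimed set, G is missing.

G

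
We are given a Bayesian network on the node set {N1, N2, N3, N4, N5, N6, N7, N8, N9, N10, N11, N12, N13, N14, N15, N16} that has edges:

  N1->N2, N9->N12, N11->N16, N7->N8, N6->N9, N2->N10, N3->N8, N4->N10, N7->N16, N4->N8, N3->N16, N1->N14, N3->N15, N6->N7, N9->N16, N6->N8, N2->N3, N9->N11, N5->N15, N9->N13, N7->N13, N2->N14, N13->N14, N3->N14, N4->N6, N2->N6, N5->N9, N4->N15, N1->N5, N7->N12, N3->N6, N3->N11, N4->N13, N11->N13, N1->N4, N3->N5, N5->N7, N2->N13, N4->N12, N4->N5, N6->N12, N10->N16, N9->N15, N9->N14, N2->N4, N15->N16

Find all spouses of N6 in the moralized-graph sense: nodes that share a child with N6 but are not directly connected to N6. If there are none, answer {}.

{N5}

Children of N6: N7, N8, N9, N12.
  N7: N5
  N8: N3, N4, N7
  N9: N5
  N12: N4, N7, N9
Excluding nodes already adjacent to N6 (N2, N3, N4, N7, N8, N9, N12), the co-parent-only contribution is {N5}.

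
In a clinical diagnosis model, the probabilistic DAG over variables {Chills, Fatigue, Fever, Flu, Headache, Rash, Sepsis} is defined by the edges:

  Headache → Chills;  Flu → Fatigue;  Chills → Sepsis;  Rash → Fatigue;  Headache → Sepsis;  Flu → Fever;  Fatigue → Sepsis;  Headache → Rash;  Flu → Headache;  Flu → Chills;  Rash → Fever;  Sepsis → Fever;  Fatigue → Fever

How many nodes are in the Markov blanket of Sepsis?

6

Recall MB(v) = parents ∪ children ∪ spouses, where spouses are the other parents of v's children.
Parents of Sepsis: Chills, Fatigue, Headache.
Children of Sepsis: Fever.
Other parents of Sepsis's children:
  Fever: Fatigue, Flu, Rash
MB(Sepsis) = {Chills, Fatigue, Fever, Flu, Headache, Rash}, which has 6 nodes.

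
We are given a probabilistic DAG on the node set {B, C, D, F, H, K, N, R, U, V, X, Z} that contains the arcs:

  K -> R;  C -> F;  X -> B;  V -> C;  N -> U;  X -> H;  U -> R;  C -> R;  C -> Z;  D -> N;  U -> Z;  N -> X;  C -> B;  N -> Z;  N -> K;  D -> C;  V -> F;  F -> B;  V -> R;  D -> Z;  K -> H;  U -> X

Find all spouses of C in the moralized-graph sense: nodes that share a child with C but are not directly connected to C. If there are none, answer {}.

Children of C: B, F, R, Z.
  R also has parents K, U, V.
  parents(F) \ {C} = {V}.
  parents(B) \ {C} = {F, X}.
  parents(Z) \ {C} = {D, N, U}.
Excluding nodes already adjacent to C (B, D, F, R, V, Z), the co-parent-only contribution is {K, N, U, X}.

{K, N, U, X}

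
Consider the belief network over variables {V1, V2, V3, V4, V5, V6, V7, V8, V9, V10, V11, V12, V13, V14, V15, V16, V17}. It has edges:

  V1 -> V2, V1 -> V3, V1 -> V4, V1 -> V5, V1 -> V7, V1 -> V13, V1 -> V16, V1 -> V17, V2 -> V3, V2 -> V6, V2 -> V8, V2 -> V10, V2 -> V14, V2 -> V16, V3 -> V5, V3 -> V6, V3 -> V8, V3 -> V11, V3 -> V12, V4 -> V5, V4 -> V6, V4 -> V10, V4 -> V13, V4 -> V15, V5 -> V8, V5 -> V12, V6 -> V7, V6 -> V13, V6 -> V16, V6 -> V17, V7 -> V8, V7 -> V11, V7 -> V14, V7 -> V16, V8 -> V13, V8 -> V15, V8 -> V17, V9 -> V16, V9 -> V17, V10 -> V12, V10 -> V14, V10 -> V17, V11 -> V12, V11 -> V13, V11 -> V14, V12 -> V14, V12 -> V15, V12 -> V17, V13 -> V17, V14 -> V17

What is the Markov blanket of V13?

By definition, MB(V13) is built from V13's parents, V13's children, and the co-parents of V13.
Parents of V13: V1, V4, V6, V8, V11.
Children of V13: V17.
Other parents of V13's children:
  parents(V17) \ {V13} = {V1, V6, V8, V9, V10, V12, V14}.
MB(V13) = {V1, V4, V6, V8, V9, V10, V11, V12, V14, V17}.

{V1, V4, V6, V8, V9, V10, V11, V12, V14, V17}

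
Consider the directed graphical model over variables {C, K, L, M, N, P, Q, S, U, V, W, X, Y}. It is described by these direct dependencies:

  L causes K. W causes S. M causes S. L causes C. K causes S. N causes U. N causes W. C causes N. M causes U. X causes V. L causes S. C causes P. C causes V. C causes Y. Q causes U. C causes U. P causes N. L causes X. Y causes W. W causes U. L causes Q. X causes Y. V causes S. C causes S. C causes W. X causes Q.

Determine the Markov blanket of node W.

{C, K, L, M, N, Q, S, U, V, Y}

By definition, MB(W) is built from W's parents, W's children, and the co-parents of W.
Parents of W: C, N, Y.
Ch(W) = {S, U}.
For each child, the remaining parents (spouses of W):
  parents(U) \ {W} = {C, M, N, Q}.
  parents(S) \ {W} = {C, K, L, M, V}.
Union: {C, N, Y} ∪ {S, U} ∪ {C, K, L, M, N, Q, V} = {C, K, L, M, N, Q, S, U, V, Y}.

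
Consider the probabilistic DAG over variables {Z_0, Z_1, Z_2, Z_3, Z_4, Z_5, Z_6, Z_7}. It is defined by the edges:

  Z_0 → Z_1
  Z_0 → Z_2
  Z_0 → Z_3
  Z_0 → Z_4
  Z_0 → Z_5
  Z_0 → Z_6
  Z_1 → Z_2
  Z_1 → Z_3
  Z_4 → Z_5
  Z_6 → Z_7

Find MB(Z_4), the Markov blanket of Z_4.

Pa(Z_4) = {Z_0}.
Z_4 has child Z_5.
Other parents of Z_4's children:
  Z_5: Z_0
So the Markov blanket of Z_4 is {Z_0, Z_5}.

{Z_0, Z_5}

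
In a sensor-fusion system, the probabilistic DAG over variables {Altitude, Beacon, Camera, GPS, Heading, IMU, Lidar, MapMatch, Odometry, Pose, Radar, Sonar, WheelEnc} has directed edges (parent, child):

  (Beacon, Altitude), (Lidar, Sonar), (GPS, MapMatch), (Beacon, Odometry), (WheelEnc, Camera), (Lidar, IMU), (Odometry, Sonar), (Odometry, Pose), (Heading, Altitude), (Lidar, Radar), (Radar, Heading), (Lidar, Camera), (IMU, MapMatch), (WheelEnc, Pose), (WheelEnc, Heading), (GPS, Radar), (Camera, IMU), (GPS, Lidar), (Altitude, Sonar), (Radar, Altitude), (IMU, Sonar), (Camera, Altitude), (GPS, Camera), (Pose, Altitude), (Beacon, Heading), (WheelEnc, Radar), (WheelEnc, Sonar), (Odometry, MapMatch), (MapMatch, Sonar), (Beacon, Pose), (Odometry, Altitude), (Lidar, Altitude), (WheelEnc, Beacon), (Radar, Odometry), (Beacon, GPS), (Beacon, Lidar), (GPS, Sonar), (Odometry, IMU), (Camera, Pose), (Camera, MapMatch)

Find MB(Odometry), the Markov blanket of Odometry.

Recall MB(v) = parents ∪ children ∪ spouses, where spouses are the other parents of v's children.
Pa(Odometry) = {Beacon, Radar}.
Children of Odometry: Altitude, IMU, MapMatch, Pose, Sonar.
For each child, the remaining parents (spouses of Odometry):
  parents(Pose) \ {Odometry} = {Beacon, Camera, WheelEnc}.
  IMU's other parents are Camera, Lidar.
  Altitude also has parents Beacon, Camera, Heading, Lidar, Pose, Radar.
  parents(MapMatch) \ {Odometry} = {Camera, GPS, IMU}.
  Sonar's other parents are Altitude, GPS, IMU, Lidar, MapMatch, WheelEnc.
Taking the union gives {Altitude, Beacon, Camera, GPS, Heading, IMU, Lidar, MapMatch, Pose, Radar, Sonar, WheelEnc}.

{Altitude, Beacon, Camera, GPS, Heading, IMU, Lidar, MapMatch, Pose, Radar, Sonar, WheelEnc}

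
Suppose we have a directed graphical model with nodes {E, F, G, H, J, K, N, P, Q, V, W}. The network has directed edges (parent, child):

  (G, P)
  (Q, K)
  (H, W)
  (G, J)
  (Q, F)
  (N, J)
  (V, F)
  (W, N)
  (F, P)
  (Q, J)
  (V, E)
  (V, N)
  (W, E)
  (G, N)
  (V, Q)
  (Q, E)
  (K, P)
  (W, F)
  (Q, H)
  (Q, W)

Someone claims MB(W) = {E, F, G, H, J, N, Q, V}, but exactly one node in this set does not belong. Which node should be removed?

Ch(W) = {E, F, N}.
Pa(W) = {H, Q}.
Parents of each child, excluding W:
  E's other parents are Q, V.
  parents(F) \ {W} = {Q, V}.
  N's other parents are G, V.
MB(W) = {E, F, G, H, N, Q, V}.
J is neither a parent, child, nor co-parent of W, so it does not belong.

J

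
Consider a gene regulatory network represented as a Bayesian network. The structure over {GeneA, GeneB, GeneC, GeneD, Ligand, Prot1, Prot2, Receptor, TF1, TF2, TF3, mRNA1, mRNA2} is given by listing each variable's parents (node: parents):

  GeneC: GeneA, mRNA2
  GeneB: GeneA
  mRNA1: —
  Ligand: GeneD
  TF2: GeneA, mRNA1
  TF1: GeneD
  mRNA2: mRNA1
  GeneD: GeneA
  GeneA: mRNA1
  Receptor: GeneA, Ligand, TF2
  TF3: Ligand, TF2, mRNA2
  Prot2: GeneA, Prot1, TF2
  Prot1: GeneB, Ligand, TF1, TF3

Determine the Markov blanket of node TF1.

{GeneB, GeneD, Ligand, Prot1, TF3}

By definition, MB(TF1) is built from TF1's parents, TF1's children, and the co-parents of TF1.
TF1's parents: GeneD.
TF1's children: Prot1.
For each child, the remaining parents (spouses of TF1):
  Prot1's other parents are GeneB, Ligand, TF3.
Union: {GeneD} ∪ {Prot1} ∪ {GeneB, Ligand, TF3} = {GeneB, GeneD, Ligand, Prot1, TF3}.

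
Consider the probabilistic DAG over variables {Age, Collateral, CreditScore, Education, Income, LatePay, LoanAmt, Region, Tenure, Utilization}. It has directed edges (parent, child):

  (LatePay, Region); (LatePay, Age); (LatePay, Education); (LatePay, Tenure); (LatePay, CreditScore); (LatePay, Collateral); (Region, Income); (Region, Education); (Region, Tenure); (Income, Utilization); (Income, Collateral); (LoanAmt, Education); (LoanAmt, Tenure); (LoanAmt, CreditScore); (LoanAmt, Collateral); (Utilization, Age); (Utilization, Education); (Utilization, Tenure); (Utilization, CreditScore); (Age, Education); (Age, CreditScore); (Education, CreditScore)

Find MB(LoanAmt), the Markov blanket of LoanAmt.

{Age, Collateral, CreditScore, Education, Income, LatePay, Region, Tenure, Utilization}

By definition, MB(LoanAmt) is built from LoanAmt's parents, LoanAmt's children, and the co-parents of LoanAmt.
LoanAmt has no parents.
LoanAmt's children: Collateral, CreditScore, Education, Tenure.
Co-parents of LoanAmt (other parents of its children):
  Education's other parents are Age, LatePay, Region, Utilization.
  Tenure's other parents are LatePay, Region, Utilization.
  parents(CreditScore) \ {LoanAmt} = {Age, Education, LatePay, Utilization}.
  parents(Collateral) \ {LoanAmt} = {Income, LatePay}.
Taking the union gives {Age, Collateral, CreditScore, Education, Income, LatePay, Region, Tenure, Utilization}.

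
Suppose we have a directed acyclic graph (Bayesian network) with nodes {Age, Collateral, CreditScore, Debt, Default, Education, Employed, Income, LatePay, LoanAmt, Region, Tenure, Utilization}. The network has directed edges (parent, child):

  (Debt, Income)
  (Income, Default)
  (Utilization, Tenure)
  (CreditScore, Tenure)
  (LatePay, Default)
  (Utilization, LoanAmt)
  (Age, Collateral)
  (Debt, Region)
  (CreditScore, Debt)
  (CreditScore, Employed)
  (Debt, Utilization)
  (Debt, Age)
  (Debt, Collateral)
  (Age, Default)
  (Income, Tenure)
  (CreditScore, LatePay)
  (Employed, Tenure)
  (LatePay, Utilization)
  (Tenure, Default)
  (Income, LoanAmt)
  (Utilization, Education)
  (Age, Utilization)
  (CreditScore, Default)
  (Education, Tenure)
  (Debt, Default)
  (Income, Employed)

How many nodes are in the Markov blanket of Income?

By definition, MB(Income) is built from Income's parents, Income's children, and the co-parents of Income.
Pa(Income) = {Debt}.
Children of Income: Default, Employed, LoanAmt, Tenure.
Co-parents of Income (other parents of its children):
  LoanAmt also has parent Utilization.
  parents(Employed) \ {Income} = {CreditScore}.
  Tenure's other parents are CreditScore, Education, Employed, Utilization.
  Default's other parents are Age, CreditScore, Debt, LatePay, Tenure.
MB(Income) = {Age, CreditScore, Debt, Default, Education, Employed, LatePay, LoanAmt, Tenure, Utilization}, which has 10 nodes.

10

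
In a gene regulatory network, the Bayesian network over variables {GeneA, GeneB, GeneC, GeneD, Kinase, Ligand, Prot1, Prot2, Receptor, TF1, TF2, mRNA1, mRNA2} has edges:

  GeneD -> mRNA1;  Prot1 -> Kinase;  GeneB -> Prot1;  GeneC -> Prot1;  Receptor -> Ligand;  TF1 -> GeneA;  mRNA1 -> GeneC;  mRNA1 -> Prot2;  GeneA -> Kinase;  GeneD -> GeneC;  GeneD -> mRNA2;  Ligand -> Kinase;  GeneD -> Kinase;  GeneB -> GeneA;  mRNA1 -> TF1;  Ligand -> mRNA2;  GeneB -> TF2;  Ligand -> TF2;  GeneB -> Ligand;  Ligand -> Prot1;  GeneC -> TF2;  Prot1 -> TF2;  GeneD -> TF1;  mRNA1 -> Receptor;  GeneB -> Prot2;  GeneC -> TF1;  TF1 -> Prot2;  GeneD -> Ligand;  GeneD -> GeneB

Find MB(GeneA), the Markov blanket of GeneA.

{GeneB, GeneD, Kinase, Ligand, Prot1, TF1}

Pa(GeneA) = {GeneB, TF1}.
Children of GeneA: Kinase.
Co-parents of GeneA (other parents of its children):
  Kinase: GeneD, Ligand, Prot1
MB(GeneA) = {GeneB, GeneD, Kinase, Ligand, Prot1, TF1}.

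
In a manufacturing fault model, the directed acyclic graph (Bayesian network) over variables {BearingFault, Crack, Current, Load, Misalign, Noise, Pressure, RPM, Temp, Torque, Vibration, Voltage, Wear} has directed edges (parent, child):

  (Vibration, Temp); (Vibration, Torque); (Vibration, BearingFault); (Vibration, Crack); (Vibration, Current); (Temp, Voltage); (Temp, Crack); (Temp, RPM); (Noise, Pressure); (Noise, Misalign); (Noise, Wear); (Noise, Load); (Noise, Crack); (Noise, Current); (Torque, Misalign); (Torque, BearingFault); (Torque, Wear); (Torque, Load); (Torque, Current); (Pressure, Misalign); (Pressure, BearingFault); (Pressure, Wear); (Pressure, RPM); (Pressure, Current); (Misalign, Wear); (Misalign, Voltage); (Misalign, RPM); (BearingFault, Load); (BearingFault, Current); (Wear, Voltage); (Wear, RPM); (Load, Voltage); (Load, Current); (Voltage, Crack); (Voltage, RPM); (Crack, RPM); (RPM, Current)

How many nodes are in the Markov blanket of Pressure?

A node's Markov blanket = Pa ∪ Ch ∪ (parents of Ch other than the node itself).
Pressure's parents: Noise.
Pressure has children BearingFault, Current, Misalign, RPM, Wear.
Parents of each child, excluding Pressure:
  Misalign: Noise, Torque
  BearingFault: Torque, Vibration
  Wear: Misalign, Noise, Torque
  RPM: Crack, Misalign, Temp, Voltage, Wear
  Current: BearingFault, Load, Noise, RPM, Torque, Vibration
MB(Pressure) = {BearingFault, Crack, Current, Load, Misalign, Noise, RPM, Temp, Torque, Vibration, Voltage, Wear}, which has 12 nodes.

12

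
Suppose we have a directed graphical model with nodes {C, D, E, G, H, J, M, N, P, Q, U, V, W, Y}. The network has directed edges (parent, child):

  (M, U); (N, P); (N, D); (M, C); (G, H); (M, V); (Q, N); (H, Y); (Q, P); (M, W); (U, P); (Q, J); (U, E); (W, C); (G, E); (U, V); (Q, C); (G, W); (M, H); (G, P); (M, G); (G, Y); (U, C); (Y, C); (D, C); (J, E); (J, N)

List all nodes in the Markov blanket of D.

{C, M, N, Q, U, W, Y}

D's parents: N.
Ch(D) = {C}.
Co-parents of D (other parents of its children):
  C also has parents M, Q, U, W, Y.
So the Markov blanket of D is {C, M, N, Q, U, W, Y}.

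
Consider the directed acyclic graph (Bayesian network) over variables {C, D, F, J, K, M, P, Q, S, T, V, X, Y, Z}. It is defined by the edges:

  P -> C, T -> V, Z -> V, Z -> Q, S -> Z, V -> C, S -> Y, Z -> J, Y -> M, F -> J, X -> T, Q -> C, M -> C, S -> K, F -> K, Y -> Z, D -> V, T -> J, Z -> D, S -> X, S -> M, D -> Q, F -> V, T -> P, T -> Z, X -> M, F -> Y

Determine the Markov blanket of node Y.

{F, M, S, T, X, Z}

Y's parents: F, S.
Ch(Y) = {M, Z}.
Co-parents of Y (other parents of its children):
  parents(Z) \ {Y} = {S, T}.
  M's other parents are S, X.
Union: {F, S} ∪ {M, Z} ∪ {S, T, X} = {F, M, S, T, X, Z}.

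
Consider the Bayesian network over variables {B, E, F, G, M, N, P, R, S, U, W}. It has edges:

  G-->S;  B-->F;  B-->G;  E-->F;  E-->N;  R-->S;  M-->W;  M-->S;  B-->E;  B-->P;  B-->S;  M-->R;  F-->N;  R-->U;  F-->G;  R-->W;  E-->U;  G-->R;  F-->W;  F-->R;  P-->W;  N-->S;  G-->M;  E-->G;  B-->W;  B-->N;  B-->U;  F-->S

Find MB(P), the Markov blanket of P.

{B, F, M, R, W}

Recall MB(v) = parents ∪ children ∪ spouses, where spouses are the other parents of v's children.
Pa(P) = {B}.
Children of P: W.
For each child, the remaining parents (spouses of P):
  W: B, F, M, R
Taking the union gives {B, F, M, R, W}.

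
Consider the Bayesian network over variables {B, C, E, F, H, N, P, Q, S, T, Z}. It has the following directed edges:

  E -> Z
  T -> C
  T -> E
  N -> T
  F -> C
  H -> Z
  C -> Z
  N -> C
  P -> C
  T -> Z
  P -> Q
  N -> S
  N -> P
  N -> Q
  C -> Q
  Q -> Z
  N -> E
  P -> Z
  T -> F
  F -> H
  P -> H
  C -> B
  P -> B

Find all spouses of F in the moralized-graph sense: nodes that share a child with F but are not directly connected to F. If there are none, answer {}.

Children of F: C, H.
  H: P
  C: N, P, T
Excluding nodes already adjacent to F (C, H, T), the co-parent-only contribution is {N, P}.

{N, P}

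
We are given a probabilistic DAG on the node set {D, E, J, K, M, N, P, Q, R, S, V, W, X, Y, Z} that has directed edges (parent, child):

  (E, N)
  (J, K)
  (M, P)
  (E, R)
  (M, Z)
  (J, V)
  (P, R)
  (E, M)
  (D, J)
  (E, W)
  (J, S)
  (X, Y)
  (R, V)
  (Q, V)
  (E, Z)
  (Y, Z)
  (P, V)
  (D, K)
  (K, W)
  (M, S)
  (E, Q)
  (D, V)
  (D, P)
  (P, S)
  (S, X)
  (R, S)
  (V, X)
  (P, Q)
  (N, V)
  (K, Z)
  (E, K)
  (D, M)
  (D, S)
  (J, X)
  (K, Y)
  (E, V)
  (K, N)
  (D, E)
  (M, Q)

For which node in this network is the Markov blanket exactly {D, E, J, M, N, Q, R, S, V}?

P

The target node must have every member of {D, E, J, M, N, Q, R, S, V} as a parent, child, or co-parent, and no others.
Parents of P: D, M; children: Q, R, S, V; co-parents: D, E, J, M, N, Q, R.
These exactly cover the given set, so the node is P.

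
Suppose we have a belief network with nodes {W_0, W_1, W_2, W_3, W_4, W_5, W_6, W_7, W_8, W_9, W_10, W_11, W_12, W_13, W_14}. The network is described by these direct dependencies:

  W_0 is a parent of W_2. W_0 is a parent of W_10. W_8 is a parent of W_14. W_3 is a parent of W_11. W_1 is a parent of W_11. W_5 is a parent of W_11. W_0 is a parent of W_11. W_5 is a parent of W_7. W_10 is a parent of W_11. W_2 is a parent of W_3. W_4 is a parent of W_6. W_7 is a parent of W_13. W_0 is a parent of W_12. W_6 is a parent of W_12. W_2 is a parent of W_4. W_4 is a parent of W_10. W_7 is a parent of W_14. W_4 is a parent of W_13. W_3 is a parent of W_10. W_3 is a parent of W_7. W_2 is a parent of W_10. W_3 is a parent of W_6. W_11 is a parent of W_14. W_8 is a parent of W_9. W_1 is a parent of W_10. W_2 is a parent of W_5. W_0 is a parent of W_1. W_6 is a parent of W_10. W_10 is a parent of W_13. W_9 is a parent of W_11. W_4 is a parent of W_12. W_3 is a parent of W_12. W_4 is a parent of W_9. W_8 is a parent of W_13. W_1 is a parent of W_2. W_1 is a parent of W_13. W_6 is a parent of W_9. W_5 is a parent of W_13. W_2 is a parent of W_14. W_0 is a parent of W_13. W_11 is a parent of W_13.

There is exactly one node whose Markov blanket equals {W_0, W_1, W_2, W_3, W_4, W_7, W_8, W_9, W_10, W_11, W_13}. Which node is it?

W_5

The target node must have every member of {W_0, W_1, W_2, W_3, W_4, W_7, W_8, W_9, W_10, W_11, W_13} as a parent, child, or co-parent, and no others.
Parents of W_5: W_2; children: W_7, W_11, W_13; co-parents: W_0, W_1, W_3, W_4, W_7, W_8, W_9, W_10, W_11.
These exactly cover the given set, so the node is W_5.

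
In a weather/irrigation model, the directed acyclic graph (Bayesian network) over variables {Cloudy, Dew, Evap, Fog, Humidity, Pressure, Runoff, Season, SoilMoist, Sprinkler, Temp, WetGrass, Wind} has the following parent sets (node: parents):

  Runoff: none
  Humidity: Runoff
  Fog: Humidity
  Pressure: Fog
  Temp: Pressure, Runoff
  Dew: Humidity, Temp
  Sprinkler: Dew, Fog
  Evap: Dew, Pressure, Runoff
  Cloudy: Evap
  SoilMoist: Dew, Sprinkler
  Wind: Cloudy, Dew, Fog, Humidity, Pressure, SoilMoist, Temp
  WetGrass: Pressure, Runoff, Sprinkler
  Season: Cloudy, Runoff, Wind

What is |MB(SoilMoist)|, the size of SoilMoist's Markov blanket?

SoilMoist's parents: Dew, Sprinkler.
Ch(SoilMoist) = {Wind}.
For each child, the remaining parents (spouses of SoilMoist):
  Wind also has parents Cloudy, Dew, Fog, Humidity, Pressure, Temp.
MB(SoilMoist) = {Cloudy, Dew, Fog, Humidity, Pressure, Sprinkler, Temp, Wind}, which has 8 nodes.

8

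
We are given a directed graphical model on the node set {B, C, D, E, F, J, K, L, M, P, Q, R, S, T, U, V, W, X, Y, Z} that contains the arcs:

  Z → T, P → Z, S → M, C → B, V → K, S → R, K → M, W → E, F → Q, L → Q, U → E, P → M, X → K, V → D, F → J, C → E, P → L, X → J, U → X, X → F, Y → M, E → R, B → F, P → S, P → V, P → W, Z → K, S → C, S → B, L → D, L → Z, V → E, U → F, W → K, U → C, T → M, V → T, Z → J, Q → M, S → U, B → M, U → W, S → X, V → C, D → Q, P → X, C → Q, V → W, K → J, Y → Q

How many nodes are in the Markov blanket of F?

By definition, MB(F) is built from F's parents, F's children, and the co-parents of F.
Pa(F) = {B, U, X}.
Children of F: J, Q.
Other parents of F's children:
  parents(Q) \ {F} = {C, D, L, Y}.
  J's other parents are K, X, Z.
MB(F) = {B, C, D, J, K, L, Q, U, X, Y, Z}, which has 11 nodes.

11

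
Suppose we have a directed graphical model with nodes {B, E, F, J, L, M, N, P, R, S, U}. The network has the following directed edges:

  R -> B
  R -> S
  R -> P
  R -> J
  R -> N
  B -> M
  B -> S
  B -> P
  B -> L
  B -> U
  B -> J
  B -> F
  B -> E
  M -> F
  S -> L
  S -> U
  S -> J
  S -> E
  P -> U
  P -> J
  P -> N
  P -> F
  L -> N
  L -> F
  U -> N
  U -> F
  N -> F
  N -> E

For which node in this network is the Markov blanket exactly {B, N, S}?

The target node must have every member of {B, N, S} as a parent, child, or co-parent, and no others.
Parents of E: B, N, S; children: none; co-parents: none.
These exactly cover the given set, so the node is E.

E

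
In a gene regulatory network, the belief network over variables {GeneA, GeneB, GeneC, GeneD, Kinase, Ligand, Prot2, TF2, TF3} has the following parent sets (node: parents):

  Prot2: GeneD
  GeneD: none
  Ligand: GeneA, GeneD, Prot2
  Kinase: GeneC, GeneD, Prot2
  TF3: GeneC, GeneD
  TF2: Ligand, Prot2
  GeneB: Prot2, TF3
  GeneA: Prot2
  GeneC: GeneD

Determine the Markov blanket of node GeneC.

GeneC's children: Kinase, TF3.
Pa(GeneC) = {GeneD}.
Parents of each child, excluding GeneC:
  TF3 also has parent GeneD.
  Kinase's other parents are GeneD, Prot2.
Taking the union gives {GeneD, Kinase, Prot2, TF3}.

{GeneD, Kinase, Prot2, TF3}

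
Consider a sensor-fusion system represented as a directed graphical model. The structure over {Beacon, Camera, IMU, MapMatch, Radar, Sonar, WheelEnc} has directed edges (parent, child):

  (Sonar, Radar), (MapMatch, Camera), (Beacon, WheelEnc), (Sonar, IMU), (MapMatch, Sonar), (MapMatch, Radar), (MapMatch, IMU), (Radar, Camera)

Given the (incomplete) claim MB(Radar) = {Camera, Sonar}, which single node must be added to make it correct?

Radar's parents: MapMatch, Sonar.
Ch(Radar) = {Camera}.
Parents of each child, excluding Radar:
  Camera: MapMatch
MB(Radar) = {Camera, MapMatch, Sonar}.
Comparing with the claimed set, MapMatch is missing.

MapMatch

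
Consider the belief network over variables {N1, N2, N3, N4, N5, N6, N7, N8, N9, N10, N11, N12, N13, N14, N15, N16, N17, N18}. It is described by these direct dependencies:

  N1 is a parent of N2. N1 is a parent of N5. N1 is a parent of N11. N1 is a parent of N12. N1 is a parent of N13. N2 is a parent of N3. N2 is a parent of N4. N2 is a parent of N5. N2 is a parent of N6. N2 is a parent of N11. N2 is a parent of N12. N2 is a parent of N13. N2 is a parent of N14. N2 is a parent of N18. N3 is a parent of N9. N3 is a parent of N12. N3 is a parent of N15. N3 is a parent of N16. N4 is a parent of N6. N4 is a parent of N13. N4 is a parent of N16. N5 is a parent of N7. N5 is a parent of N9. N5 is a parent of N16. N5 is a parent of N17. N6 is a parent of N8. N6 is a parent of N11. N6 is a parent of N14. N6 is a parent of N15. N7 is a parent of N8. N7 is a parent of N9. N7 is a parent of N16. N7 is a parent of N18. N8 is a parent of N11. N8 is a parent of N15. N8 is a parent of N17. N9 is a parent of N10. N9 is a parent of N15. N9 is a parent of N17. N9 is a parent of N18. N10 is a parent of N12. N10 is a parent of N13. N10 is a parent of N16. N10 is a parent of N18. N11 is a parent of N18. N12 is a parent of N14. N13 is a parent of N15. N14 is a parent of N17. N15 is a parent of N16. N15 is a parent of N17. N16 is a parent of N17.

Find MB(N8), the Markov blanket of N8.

N8's children: N11, N15, N17.
N8 has parents N6, N7.
Parents of each child, excluding N8:
  N11: N1, N2, N6
  N15: N3, N6, N9, N13
  N17: N5, N9, N14, N15, N16
Taking the union gives {N1, N2, N3, N5, N6, N7, N9, N11, N13, N14, N15, N16, N17}.

{N1, N2, N3, N5, N6, N7, N9, N11, N13, N14, N15, N16, N17}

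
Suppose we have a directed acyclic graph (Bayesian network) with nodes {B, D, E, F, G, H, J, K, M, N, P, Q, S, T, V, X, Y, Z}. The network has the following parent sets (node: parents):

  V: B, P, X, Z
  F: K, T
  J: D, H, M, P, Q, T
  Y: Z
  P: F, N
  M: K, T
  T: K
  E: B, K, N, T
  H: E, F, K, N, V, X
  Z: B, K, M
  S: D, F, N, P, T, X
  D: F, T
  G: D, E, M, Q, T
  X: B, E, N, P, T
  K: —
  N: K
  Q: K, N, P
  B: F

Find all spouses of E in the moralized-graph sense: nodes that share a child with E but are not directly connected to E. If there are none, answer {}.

{D, F, M, P, Q, V}

Children of E: G, H, X.
  X's other parents are B, N, P, T.
  G's other parents are D, M, Q, T.
  H's other parents are F, K, N, V, X.
Excluding nodes already adjacent to E (B, G, H, K, N, T, X), the co-parent-only contribution is {D, F, M, P, Q, V}.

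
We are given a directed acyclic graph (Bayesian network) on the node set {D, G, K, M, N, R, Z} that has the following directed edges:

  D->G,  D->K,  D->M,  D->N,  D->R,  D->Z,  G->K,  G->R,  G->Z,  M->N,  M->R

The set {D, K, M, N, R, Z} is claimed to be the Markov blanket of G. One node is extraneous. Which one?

N

G has parent D.
G has children K, R, Z.
For each child, the remaining parents (spouses of G):
  K: D
  R: D, M
  Z: D
MB(G) = {D, K, M, R, Z}.
N is neither a parent, child, nor co-parent of G, so it does not belong.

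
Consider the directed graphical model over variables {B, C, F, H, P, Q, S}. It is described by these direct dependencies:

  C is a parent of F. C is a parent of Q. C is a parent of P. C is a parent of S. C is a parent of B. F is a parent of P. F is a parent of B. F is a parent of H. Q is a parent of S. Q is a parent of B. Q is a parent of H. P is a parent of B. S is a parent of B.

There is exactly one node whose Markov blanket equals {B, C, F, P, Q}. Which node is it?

S

The target node must have every member of {B, C, F, P, Q} as a parent, child, or co-parent, and no others.
Parents of S: C, Q; children: B; co-parents: C, F, P, Q.
These exactly cover the given set, so the node is S.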